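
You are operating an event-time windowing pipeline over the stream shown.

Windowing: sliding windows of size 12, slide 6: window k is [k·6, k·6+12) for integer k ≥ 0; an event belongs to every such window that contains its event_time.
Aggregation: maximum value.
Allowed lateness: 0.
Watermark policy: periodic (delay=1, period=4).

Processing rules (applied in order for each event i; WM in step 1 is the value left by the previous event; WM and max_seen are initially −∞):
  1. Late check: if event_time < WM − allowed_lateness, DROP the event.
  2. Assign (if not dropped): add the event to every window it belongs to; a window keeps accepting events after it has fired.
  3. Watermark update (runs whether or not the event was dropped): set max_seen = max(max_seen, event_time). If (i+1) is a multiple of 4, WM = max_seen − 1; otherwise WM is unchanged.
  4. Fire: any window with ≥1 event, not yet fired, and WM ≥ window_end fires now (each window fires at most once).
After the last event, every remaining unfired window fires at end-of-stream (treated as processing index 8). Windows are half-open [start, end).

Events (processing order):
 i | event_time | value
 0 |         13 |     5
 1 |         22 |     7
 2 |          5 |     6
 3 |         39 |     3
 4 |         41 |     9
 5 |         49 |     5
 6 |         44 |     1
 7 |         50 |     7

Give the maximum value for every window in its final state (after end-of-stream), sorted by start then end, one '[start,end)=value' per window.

[0,12)=6 [6,18)=5 [12,24)=7 [18,30)=7 [30,42)=9 [36,48)=9 [42,54)=7 [48,60)=7

i=0 t=13 v=5: → [12,24),[6,18); WM=−∞
i=1 t=22 v=7: → [18,30),[12,24); WM=−∞
i=2 t=5 v=6: → [0,12); WM=−∞
i=3 t=39 v=3: → [36,48),[30,42); WM=38; [0,12) fires=6 [6,18) fires=5 [12,24) fires=7 [18,30) fires=7
i=4 t=41 v=9: → [36,48),[30,42); WM=38
i=5 t=49 v=5: → [48,60),[42,54); WM=38
i=6 t=44 v=1: → [42,54),[36,48); WM=38
i=7 t=50 v=7: → [48,60),[42,54); WM=49; [30,42) fires=9 [36,48) fires=9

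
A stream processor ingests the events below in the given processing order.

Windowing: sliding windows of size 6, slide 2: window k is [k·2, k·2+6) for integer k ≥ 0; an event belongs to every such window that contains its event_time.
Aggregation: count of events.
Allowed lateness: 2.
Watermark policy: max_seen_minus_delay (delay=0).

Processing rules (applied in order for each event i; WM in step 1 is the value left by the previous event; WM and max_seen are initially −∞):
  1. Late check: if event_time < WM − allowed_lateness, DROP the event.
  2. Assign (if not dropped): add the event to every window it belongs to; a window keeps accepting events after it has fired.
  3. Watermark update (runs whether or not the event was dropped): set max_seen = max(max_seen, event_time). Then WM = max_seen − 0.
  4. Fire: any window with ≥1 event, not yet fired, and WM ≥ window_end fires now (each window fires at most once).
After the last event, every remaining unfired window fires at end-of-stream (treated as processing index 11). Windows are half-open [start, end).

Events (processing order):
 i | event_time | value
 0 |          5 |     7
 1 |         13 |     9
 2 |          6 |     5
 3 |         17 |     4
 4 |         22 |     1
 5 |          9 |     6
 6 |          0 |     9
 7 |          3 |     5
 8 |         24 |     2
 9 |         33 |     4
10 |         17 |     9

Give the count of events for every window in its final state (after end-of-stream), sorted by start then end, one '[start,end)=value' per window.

[0,6)=1 [2,8)=1 [4,10)=1 [8,14)=1 [10,16)=1 [12,18)=2 [14,20)=1 [16,22)=1 [18,24)=1 [20,26)=2 [22,28)=2 [24,30)=1 [28,34)=1 [30,36)=1 [32,38)=1

i=0 t=5 v=7: → [4,10),[2,8),[0,6); WM=5
i=1 t=13 v=9: → [12,18),[10,16),[8,14); WM=13; [0,6) fires=1 [2,8) fires=1 [4,10) fires=1
i=2 t=6 v=5: DROP (t<13-2); WM=13
i=3 t=17 v=4: → [16,22),[14,20),[12,18); WM=17; [8,14) fires=1 [10,16) fires=1
i=4 t=22 v=1: → [22,28),[20,26),[18,24); WM=22; [12,18) fires=2 [14,20) fires=1 [16,22) fires=1
i=5 t=9 v=6: DROP (t<22-2); WM=22
i=6 t=0 v=9: DROP (t<22-2); WM=22
i=7 t=3 v=5: DROP (t<22-2); WM=22
i=8 t=24 v=2: → [24,30),[22,28),[20,26); WM=24; [18,24) fires=1
i=9 t=33 v=4: → [32,38),[30,36),[28,34); WM=33; [20,26) fires=2 [22,28) fires=2 [24,30) fires=1
i=10 t=17 v=9: DROP (t<33-2); WM=33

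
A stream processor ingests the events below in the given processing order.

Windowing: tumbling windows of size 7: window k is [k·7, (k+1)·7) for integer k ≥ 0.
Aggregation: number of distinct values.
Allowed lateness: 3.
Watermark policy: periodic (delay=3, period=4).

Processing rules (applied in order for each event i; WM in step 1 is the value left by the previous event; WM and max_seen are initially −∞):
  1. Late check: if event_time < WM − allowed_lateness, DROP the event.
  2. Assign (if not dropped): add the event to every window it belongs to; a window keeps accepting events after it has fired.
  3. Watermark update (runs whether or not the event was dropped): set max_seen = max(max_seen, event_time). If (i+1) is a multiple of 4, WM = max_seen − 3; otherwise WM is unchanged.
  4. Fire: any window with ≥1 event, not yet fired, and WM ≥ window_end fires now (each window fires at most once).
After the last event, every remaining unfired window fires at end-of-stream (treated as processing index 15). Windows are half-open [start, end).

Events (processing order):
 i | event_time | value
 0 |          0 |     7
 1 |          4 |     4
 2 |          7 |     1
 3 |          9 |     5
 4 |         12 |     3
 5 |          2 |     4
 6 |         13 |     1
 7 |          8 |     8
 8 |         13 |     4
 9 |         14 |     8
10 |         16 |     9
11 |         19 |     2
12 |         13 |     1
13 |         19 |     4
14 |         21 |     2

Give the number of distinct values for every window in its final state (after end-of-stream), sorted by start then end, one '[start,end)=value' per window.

i=0 t=0 v=7: → [0,7); WM=−∞
i=1 t=4 v=4: → [0,7); WM=−∞
i=2 t=7 v=1: → [7,14); WM=−∞
i=3 t=9 v=5: → [7,14); WM=6
i=4 t=12 v=3: → [7,14); WM=6
i=5 t=2 v=4: DROP (t<6-3); WM=6
i=6 t=13 v=1: → [7,14); WM=6
i=7 t=8 v=8: → [7,14); WM=10; [0,7) fires=2
i=8 t=13 v=4: → [7,14); WM=10
i=9 t=14 v=8: → [14,21); WM=10
i=10 t=16 v=9: → [14,21); WM=10
i=11 t=19 v=2: → [14,21); WM=16; [7,14) fires=5
i=12 t=13 v=1: → [7,14); WM=16
i=13 t=19 v=4: → [14,21); WM=16
i=14 t=21 v=2: → [21,28); WM=16

[0,7)=2 [7,14)=5 [14,21)=4 [21,28)=1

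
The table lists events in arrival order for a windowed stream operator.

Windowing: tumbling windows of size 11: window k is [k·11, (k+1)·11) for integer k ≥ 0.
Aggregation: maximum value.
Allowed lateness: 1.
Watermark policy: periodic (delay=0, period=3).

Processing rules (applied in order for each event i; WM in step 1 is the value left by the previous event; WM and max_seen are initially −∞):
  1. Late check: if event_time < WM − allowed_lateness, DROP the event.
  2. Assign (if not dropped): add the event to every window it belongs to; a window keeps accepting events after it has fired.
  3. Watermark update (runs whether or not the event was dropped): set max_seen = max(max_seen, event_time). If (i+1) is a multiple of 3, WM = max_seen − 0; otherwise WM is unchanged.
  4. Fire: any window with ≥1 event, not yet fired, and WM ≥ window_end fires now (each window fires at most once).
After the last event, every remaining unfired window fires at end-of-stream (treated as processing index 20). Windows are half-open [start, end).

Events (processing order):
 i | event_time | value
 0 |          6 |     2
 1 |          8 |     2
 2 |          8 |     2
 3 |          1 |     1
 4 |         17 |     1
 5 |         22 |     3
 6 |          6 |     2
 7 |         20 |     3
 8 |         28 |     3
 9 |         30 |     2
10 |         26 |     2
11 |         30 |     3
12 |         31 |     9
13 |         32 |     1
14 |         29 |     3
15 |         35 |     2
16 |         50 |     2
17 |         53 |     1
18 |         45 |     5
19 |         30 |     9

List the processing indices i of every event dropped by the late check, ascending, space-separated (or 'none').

3 6 7 10 18 19

i=0 t=6 v=2: → [0,11); WM=−∞
i=1 t=8 v=2: → [0,11); WM=−∞
i=2 t=8 v=2: → [0,11); WM=8
i=3 t=1 v=1: DROP (t<8-1); WM=8
i=4 t=17 v=1: → [11,22); WM=8
i=5 t=22 v=3: → [22,33); WM=22; [0,11) fires=2 [11,22) fires=1
i=6 t=6 v=2: DROP (t<22-1); WM=22
i=7 t=20 v=3: DROP (t<22-1); WM=22
i=8 t=28 v=3: → [22,33); WM=28
i=9 t=30 v=2: → [22,33); WM=28
i=10 t=26 v=2: DROP (t<28-1); WM=28
i=11 t=30 v=3: → [22,33); WM=30
i=12 t=31 v=9: → [22,33); WM=30
i=13 t=32 v=1: → [22,33); WM=30
i=14 t=29 v=3: → [22,33); WM=32
i=15 t=35 v=2: → [33,44); WM=32
i=16 t=50 v=2: → [44,55); WM=32
i=17 t=53 v=1: → [44,55); WM=53; [22,33) fires=9 [33,44) fires=2
i=18 t=45 v=5: DROP (t<53-1); WM=53
i=19 t=30 v=9: DROP (t<53-1); WM=53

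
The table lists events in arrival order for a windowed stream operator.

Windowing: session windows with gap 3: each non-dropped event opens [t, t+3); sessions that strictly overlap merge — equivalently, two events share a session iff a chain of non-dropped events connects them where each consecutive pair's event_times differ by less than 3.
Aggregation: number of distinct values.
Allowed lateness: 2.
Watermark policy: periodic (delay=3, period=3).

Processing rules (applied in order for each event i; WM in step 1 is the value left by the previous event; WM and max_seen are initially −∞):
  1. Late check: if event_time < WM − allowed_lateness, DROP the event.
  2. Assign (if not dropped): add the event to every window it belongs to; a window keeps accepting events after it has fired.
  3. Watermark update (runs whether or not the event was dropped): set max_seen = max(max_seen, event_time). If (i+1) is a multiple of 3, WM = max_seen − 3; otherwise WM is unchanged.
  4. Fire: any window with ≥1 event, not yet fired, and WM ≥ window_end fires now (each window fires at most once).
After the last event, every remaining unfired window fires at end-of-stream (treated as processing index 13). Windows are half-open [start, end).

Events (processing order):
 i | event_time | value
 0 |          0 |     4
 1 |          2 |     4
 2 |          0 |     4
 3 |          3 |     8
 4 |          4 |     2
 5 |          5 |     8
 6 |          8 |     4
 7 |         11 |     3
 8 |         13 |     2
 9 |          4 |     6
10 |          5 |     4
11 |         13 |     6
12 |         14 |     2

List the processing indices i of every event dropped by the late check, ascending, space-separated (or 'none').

9 10

i=0 t=0 v=4: → [0,3); WM=−∞
i=1 t=2 v=4: → [0,5); WM=−∞
i=2 t=0 v=4: → [0,5); WM=-1
i=3 t=3 v=8: → [0,6); WM=-1
i=4 t=4 v=2: → [0,7); WM=-1
i=5 t=5 v=8: → [0,8); WM=2
i=6 t=8 v=4: → [8,11); WM=2
i=7 t=11 v=3: → [11,14); WM=2
i=8 t=13 v=2: → [11,16); WM=10
i=9 t=4 v=6: DROP (t<10-2); WM=10
i=10 t=5 v=4: DROP (t<10-2); WM=10
i=11 t=13 v=6: → [11,16); WM=10
i=12 t=14 v=2: → [11,17); WM=10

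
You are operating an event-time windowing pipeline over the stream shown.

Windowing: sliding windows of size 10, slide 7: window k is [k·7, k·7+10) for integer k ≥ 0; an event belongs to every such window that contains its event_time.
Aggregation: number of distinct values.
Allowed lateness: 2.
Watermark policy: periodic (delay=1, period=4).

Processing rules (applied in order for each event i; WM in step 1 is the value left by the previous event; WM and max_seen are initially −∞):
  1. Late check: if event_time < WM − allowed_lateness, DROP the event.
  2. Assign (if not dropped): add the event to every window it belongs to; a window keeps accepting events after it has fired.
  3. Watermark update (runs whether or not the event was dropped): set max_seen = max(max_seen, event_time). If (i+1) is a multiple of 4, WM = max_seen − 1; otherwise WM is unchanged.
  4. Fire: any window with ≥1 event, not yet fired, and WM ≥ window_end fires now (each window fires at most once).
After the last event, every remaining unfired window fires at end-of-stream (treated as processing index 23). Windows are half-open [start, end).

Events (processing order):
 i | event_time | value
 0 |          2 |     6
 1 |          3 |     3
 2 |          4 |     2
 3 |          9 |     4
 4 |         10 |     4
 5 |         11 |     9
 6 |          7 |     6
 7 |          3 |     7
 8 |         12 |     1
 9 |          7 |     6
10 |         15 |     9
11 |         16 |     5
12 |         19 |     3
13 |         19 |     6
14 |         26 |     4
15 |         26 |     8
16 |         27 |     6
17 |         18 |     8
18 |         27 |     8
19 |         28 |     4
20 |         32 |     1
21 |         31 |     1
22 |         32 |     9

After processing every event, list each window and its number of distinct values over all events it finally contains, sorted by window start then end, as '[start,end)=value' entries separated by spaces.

[0,10)=4 [7,17)=5 [14,24)=4 [21,31)=3 [28,38)=3

i=0 t=2 v=6: → [0,10); WM=−∞
i=1 t=3 v=3: → [0,10); WM=−∞
i=2 t=4 v=2: → [0,10); WM=−∞
i=3 t=9 v=4: → [7,17),[0,10); WM=8
i=4 t=10 v=4: → [7,17); WM=8
i=5 t=11 v=9: → [7,17); WM=8
i=6 t=7 v=6: → [7,17),[0,10); WM=8
i=7 t=3 v=7: DROP (t<8-2); WM=10; [0,10) fires=4
i=8 t=12 v=1: → [7,17); WM=10
i=9 t=7 v=6: DROP (t<10-2); WM=10
i=10 t=15 v=9: → [14,24),[7,17); WM=10
i=11 t=16 v=5: → [14,24),[7,17); WM=15
i=12 t=19 v=3: → [14,24); WM=15
i=13 t=19 v=6: → [14,24); WM=15
i=14 t=26 v=4: → [21,31); WM=15
i=15 t=26 v=8: → [21,31); WM=25; [7,17) fires=5 [14,24) fires=4
i=16 t=27 v=6: → [21,31); WM=25
i=17 t=18 v=8: DROP (t<25-2); WM=25
i=18 t=27 v=8: → [21,31); WM=25
i=19 t=28 v=4: → [28,38),[21,31); WM=27
i=20 t=32 v=1: → [28,38); WM=27
i=21 t=31 v=1: → [28,38); WM=27
i=22 t=32 v=9: → [28,38); WM=27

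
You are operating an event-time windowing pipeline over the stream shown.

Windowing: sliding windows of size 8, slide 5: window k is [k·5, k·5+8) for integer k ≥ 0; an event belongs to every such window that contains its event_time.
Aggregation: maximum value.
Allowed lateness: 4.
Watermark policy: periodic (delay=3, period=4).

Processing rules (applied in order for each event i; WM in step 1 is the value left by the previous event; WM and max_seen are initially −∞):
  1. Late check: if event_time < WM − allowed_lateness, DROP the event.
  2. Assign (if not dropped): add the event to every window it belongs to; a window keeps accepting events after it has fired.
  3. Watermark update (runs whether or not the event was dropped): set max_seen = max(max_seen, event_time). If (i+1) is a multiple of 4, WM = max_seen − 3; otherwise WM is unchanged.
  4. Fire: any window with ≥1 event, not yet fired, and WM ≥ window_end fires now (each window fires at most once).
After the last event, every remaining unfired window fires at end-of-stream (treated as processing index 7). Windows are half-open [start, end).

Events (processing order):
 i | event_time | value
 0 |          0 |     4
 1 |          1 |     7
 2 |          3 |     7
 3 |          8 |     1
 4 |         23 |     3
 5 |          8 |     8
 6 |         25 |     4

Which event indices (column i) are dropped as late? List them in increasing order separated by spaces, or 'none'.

i=0 t=0 v=4: → [0,8); WM=−∞
i=1 t=1 v=7: → [0,8); WM=−∞
i=2 t=3 v=7: → [0,8); WM=−∞
i=3 t=8 v=1: → [5,13); WM=5
i=4 t=23 v=3: → [20,28); WM=5
i=5 t=8 v=8: → [5,13); WM=5
i=6 t=25 v=4: → [25,33),[20,28); WM=5

none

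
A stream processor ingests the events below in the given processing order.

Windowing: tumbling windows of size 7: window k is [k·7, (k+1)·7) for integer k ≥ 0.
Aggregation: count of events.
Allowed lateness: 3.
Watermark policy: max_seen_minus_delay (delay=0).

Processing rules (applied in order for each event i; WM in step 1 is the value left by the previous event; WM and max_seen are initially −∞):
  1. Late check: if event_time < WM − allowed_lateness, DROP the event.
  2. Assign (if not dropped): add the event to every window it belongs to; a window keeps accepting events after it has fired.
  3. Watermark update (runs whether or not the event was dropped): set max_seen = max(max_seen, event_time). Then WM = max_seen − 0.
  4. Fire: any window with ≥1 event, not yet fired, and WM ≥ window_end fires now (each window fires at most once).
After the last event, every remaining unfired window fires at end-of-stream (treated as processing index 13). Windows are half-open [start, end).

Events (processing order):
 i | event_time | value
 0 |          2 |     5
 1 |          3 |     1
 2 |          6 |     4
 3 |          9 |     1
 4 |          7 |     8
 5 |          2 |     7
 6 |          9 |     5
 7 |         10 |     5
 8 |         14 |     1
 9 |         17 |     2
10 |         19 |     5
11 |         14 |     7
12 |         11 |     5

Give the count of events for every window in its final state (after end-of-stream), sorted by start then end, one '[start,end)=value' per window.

i=0 t=2 v=5: → [0,7); WM=2
i=1 t=3 v=1: → [0,7); WM=3
i=2 t=6 v=4: → [0,7); WM=6
i=3 t=9 v=1: → [7,14); WM=9; [0,7) fires=3
i=4 t=7 v=8: → [7,14); WM=9
i=5 t=2 v=7: DROP (t<9-3); WM=9
i=6 t=9 v=5: → [7,14); WM=9
i=7 t=10 v=5: → [7,14); WM=10
i=8 t=14 v=1: → [14,21); WM=14; [7,14) fires=4
i=9 t=17 v=2: → [14,21); WM=17
i=10 t=19 v=5: → [14,21); WM=19
i=11 t=14 v=7: DROP (t<19-3); WM=19
i=12 t=11 v=5: DROP (t<19-3); WM=19

[0,7)=3 [7,14)=4 [14,21)=3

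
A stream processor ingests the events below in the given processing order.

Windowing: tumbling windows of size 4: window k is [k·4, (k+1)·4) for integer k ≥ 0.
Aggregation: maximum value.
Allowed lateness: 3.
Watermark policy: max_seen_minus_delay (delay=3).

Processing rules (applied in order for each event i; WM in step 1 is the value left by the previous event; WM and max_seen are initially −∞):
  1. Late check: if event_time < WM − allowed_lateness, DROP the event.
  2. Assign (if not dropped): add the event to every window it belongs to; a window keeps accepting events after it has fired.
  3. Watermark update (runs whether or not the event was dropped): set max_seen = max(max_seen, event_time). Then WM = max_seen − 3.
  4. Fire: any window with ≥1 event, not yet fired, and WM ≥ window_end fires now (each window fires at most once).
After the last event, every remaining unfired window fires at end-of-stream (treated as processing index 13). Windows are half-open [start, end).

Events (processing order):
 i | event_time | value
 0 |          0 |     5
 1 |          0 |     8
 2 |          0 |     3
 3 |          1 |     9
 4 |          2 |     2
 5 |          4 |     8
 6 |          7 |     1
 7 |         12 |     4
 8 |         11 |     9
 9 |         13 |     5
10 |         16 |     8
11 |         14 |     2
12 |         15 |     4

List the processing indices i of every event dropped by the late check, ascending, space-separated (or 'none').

i=0 t=0 v=5: → [0,4); WM=-3
i=1 t=0 v=8: → [0,4); WM=-3
i=2 t=0 v=3: → [0,4); WM=-3
i=3 t=1 v=9: → [0,4); WM=-2
i=4 t=2 v=2: → [0,4); WM=-1
i=5 t=4 v=8: → [4,8); WM=1
i=6 t=7 v=1: → [4,8); WM=4; [0,4) fires=9
i=7 t=12 v=4: → [12,16); WM=9; [4,8) fires=8
i=8 t=11 v=9: → [8,12); WM=9
i=9 t=13 v=5: → [12,16); WM=10
i=10 t=16 v=8: → [16,20); WM=13; [8,12) fires=9
i=11 t=14 v=2: → [12,16); WM=13
i=12 t=15 v=4: → [12,16); WM=13

none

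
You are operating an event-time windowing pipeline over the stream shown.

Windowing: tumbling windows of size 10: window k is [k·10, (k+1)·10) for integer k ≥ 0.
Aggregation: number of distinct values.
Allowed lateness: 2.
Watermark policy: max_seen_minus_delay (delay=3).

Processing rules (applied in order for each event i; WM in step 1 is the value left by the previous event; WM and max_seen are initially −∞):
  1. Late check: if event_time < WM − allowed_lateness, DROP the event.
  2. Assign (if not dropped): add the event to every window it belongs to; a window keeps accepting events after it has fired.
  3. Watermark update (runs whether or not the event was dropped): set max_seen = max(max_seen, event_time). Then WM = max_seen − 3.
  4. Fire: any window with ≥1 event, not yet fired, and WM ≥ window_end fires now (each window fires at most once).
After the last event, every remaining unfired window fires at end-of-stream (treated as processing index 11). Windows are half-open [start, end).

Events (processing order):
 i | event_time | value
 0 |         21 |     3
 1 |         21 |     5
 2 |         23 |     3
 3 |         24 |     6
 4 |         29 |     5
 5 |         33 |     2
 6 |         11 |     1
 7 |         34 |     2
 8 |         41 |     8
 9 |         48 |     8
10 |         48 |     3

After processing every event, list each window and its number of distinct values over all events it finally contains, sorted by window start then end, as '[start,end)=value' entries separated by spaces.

[20,30)=3 [30,40)=1 [40,50)=2

i=0 t=21 v=3: → [20,30); WM=18
i=1 t=21 v=5: → [20,30); WM=18
i=2 t=23 v=3: → [20,30); WM=20
i=3 t=24 v=6: → [20,30); WM=21
i=4 t=29 v=5: → [20,30); WM=26
i=5 t=33 v=2: → [30,40); WM=30; [20,30) fires=3
i=6 t=11 v=1: DROP (t<30-2); WM=30
i=7 t=34 v=2: → [30,40); WM=31
i=8 t=41 v=8: → [40,50); WM=38
i=9 t=48 v=8: → [40,50); WM=45; [30,40) fires=1
i=10 t=48 v=3: → [40,50); WM=45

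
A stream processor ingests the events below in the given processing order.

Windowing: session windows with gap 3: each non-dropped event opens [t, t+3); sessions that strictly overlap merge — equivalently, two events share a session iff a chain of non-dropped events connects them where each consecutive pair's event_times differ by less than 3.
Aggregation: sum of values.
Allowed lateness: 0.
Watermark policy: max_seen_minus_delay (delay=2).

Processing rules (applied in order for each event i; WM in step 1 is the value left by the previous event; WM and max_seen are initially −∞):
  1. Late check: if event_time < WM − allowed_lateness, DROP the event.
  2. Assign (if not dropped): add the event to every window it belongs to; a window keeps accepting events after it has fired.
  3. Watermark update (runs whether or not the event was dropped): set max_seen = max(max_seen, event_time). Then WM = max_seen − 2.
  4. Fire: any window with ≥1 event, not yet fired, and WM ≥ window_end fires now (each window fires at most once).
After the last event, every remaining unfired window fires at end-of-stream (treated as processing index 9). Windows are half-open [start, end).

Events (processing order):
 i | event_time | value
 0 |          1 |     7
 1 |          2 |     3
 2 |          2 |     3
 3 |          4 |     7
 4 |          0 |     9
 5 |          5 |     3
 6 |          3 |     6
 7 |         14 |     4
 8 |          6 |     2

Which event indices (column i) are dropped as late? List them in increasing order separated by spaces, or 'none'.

4 8

i=0 t=1 v=7: → [1,4); WM=-1
i=1 t=2 v=3: → [1,5); WM=0
i=2 t=2 v=3: → [1,5); WM=0
i=3 t=4 v=7: → [1,7); WM=2
i=4 t=0 v=9: DROP (t<2-0); WM=2
i=5 t=5 v=3: → [1,8); WM=3
i=6 t=3 v=6: → [1,8); WM=3
i=7 t=14 v=4: → [14,17); WM=12
i=8 t=6 v=2: DROP (t<12-0); WM=12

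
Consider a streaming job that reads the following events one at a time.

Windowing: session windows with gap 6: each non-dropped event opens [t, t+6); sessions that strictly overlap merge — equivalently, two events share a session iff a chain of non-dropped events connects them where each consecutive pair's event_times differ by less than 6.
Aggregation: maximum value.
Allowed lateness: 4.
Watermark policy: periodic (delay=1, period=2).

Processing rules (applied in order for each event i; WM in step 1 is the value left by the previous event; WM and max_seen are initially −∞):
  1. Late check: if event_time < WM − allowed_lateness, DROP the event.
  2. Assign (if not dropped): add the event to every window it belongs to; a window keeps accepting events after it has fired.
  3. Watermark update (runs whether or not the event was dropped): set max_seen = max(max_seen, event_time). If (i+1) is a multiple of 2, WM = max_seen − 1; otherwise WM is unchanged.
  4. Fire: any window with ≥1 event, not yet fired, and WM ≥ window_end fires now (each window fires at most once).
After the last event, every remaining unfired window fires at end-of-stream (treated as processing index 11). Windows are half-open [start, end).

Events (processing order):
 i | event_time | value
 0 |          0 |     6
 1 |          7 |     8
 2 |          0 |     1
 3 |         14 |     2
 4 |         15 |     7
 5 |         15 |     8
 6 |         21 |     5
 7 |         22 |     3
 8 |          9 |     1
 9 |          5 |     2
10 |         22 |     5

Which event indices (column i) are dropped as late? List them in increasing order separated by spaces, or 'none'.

i=0 t=0 v=6: → [0,6); WM=−∞
i=1 t=7 v=8: → [7,13); WM=6
i=2 t=0 v=1: DROP (t<6-4); WM=6
i=3 t=14 v=2: → [14,20); WM=13
i=4 t=15 v=7: → [14,21); WM=13
i=5 t=15 v=8: → [14,21); WM=14
i=6 t=21 v=5: → [21,27); WM=14
i=7 t=22 v=3: → [21,28); WM=21
i=8 t=9 v=1: DROP (t<21-4); WM=21
i=9 t=5 v=2: DROP (t<21-4); WM=21
i=10 t=22 v=5: → [21,28); WM=21

2 8 9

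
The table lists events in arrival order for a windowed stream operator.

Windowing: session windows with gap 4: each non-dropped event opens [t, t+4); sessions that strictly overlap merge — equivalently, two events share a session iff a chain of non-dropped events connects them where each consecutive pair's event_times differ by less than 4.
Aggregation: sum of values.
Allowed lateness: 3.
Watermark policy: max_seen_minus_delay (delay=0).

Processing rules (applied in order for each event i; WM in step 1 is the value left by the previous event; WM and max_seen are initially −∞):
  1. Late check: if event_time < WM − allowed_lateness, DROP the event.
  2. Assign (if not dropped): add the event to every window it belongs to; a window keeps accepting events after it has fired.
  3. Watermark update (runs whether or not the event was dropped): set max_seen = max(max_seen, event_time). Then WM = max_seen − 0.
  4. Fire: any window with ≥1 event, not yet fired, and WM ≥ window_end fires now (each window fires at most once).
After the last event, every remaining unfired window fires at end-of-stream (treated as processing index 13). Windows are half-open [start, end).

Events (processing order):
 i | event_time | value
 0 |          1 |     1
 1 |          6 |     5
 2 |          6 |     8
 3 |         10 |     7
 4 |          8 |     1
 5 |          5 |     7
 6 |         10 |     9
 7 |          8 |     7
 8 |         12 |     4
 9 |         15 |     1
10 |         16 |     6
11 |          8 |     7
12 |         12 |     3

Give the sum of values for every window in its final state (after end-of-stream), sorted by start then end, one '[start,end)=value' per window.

[1,5)=1 [6,20)=48

i=0 t=1 v=1: → [1,5); WM=1
i=1 t=6 v=5: → [6,10); WM=6
i=2 t=6 v=8: → [6,10); WM=6
i=3 t=10 v=7: → [10,14); WM=10
i=4 t=8 v=1: → [6,14); WM=10
i=5 t=5 v=7: DROP (t<10-3); WM=10
i=6 t=10 v=9: → [6,14); WM=10
i=7 t=8 v=7: → [6,14); WM=10
i=8 t=12 v=4: → [6,16); WM=12
i=9 t=15 v=1: → [6,19); WM=15
i=10 t=16 v=6: → [6,20); WM=16
i=11 t=8 v=7: DROP (t<16-3); WM=16
i=12 t=12 v=3: DROP (t<16-3); WM=16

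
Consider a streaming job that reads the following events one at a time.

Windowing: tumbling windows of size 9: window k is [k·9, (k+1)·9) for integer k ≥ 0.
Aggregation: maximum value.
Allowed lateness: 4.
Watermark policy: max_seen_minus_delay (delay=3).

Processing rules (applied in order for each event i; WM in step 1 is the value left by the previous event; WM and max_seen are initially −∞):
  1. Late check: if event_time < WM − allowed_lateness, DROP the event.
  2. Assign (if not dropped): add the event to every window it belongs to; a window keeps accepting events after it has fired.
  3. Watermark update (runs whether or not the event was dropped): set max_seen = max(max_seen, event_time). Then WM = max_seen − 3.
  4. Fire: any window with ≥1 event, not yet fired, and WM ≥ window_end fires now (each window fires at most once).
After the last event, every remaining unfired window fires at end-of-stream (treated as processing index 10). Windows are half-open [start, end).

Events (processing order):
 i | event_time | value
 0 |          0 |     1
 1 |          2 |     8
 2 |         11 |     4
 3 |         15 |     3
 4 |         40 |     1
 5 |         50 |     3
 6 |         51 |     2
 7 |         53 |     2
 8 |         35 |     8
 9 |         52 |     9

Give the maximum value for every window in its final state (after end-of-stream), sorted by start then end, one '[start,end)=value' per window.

[0,9)=8 [9,18)=4 [36,45)=1 [45,54)=9

i=0 t=0 v=1: → [0,9); WM=-3
i=1 t=2 v=8: → [0,9); WM=-1
i=2 t=11 v=4: → [9,18); WM=8
i=3 t=15 v=3: → [9,18); WM=12; [0,9) fires=8
i=4 t=40 v=1: → [36,45); WM=37; [9,18) fires=4
i=5 t=50 v=3: → [45,54); WM=47; [36,45) fires=1
i=6 t=51 v=2: → [45,54); WM=48
i=7 t=53 v=2: → [45,54); WM=50
i=8 t=35 v=8: DROP (t<50-4); WM=50
i=9 t=52 v=9: → [45,54); WM=50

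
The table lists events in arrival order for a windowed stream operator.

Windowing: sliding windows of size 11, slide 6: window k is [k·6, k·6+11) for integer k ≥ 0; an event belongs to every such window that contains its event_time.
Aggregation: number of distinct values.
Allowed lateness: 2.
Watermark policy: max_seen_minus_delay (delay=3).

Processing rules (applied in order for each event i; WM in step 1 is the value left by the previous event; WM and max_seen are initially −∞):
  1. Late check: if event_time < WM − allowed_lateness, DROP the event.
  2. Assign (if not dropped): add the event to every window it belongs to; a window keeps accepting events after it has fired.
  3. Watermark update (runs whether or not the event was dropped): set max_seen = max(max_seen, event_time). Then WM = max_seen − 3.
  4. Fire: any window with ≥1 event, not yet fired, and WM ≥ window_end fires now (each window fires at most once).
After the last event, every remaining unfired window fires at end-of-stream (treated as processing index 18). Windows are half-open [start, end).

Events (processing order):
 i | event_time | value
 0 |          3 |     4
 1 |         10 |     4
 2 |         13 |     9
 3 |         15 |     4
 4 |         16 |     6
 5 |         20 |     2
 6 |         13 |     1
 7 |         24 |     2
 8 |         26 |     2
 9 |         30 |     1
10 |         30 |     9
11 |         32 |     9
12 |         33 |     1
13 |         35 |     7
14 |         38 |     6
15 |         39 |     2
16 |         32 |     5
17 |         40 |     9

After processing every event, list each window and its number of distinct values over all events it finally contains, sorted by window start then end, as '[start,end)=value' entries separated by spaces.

i=0 t=3 v=4: → [0,11); WM=0
i=1 t=10 v=4: → [6,17),[0,11); WM=7
i=2 t=13 v=9: → [12,23),[6,17); WM=10
i=3 t=15 v=4: → [12,23),[6,17); WM=12; [0,11) fires=1
i=4 t=16 v=6: → [12,23),[6,17); WM=13
i=5 t=20 v=2: → [18,29),[12,23); WM=17; [6,17) fires=3
i=6 t=13 v=1: DROP (t<17-2); WM=17
i=7 t=24 v=2: → [24,35),[18,29); WM=21
i=8 t=26 v=2: → [24,35),[18,29); WM=23; [12,23) fires=4
i=9 t=30 v=1: → [30,41),[24,35); WM=27
i=10 t=30 v=9: → [30,41),[24,35); WM=27
i=11 t=32 v=9: → [30,41),[24,35); WM=29; [18,29) fires=1
i=12 t=33 v=1: → [30,41),[24,35); WM=30
i=13 t=35 v=7: → [30,41); WM=32
i=14 t=38 v=6: → [36,47),[30,41); WM=35; [24,35) fires=3
i=15 t=39 v=2: → [36,47),[30,41); WM=36
i=16 t=32 v=5: DROP (t<36-2); WM=36
i=17 t=40 v=9: → [36,47),[30,41); WM=37

[0,11)=1 [6,17)=3 [12,23)=4 [18,29)=1 [24,35)=3 [30,41)=5 [36,47)=3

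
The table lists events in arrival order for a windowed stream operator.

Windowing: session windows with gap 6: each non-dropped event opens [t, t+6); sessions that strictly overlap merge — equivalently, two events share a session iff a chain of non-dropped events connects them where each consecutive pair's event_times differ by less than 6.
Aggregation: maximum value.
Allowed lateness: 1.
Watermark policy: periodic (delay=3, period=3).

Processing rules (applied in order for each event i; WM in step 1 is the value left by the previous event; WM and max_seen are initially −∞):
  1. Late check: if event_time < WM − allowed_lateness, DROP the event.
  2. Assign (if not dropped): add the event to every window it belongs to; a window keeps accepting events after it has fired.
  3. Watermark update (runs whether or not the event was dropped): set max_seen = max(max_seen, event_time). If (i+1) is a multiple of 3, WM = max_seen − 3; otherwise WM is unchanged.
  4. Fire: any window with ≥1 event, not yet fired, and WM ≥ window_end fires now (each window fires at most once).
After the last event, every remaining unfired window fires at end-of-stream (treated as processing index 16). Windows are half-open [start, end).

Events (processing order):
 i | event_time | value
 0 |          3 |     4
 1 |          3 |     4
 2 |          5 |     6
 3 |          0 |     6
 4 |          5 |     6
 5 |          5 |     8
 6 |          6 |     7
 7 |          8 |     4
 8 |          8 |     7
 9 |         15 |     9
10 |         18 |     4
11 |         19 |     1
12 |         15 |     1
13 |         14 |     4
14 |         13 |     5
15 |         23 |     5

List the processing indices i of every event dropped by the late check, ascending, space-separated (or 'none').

3 13 14

i=0 t=3 v=4: → [3,9); WM=−∞
i=1 t=3 v=4: → [3,9); WM=−∞
i=2 t=5 v=6: → [3,11); WM=2
i=3 t=0 v=6: DROP (t<2-1); WM=2
i=4 t=5 v=6: → [3,11); WM=2
i=5 t=5 v=8: → [3,11); WM=2
i=6 t=6 v=7: → [3,12); WM=2
i=7 t=8 v=4: → [3,14); WM=2
i=8 t=8 v=7: → [3,14); WM=5
i=9 t=15 v=9: → [15,21); WM=5
i=10 t=18 v=4: → [15,24); WM=5
i=11 t=19 v=1: → [15,25); WM=16
i=12 t=15 v=1: → [15,25); WM=16
i=13 t=14 v=4: DROP (t<16-1); WM=16
i=14 t=13 v=5: DROP (t<16-1); WM=16
i=15 t=23 v=5: → [15,29); WM=16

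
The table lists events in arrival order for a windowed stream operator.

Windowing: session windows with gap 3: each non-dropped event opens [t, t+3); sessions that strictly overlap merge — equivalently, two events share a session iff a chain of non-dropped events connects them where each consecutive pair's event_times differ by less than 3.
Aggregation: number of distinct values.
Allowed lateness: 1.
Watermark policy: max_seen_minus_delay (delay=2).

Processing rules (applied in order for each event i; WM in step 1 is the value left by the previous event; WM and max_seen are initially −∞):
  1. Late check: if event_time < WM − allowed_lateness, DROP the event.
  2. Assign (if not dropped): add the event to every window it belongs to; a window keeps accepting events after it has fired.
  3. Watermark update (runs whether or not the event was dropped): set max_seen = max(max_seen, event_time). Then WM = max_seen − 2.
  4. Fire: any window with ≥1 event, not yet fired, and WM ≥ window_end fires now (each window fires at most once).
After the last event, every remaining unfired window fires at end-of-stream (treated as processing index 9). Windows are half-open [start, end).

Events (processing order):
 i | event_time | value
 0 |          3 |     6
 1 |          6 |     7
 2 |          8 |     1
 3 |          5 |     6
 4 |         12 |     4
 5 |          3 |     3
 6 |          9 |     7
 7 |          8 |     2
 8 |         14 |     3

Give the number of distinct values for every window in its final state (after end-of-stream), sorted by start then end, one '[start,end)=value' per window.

[3,12)=3 [12,17)=2

i=0 t=3 v=6: → [3,6); WM=1
i=1 t=6 v=7: → [6,9); WM=4
i=2 t=8 v=1: → [6,11); WM=6
i=3 t=5 v=6: → [3,11); WM=6
i=4 t=12 v=4: → [12,15); WM=10
i=5 t=3 v=3: DROP (t<10-1); WM=10
i=6 t=9 v=7: → [3,12); WM=10
i=7 t=8 v=2: DROP (t<10-1); WM=10
i=8 t=14 v=3: → [12,17); WM=12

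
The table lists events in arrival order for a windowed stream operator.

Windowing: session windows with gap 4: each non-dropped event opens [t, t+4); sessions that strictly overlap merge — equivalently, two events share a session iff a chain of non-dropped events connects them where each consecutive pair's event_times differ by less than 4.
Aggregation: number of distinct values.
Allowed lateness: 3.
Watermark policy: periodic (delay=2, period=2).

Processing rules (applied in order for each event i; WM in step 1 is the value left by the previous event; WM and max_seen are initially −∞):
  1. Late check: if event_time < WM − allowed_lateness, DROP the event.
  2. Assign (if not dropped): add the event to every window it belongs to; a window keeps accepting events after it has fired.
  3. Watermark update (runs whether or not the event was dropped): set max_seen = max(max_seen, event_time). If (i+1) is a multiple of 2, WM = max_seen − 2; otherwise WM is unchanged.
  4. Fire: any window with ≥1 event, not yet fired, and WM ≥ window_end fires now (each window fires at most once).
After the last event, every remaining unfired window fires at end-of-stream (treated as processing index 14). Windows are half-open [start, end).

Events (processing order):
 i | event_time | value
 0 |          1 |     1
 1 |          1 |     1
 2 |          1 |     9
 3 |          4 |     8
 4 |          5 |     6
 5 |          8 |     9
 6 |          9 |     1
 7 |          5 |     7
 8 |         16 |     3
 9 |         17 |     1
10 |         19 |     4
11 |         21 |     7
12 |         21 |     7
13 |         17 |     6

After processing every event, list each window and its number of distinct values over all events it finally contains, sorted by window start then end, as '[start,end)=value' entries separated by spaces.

i=0 t=1 v=1: → [1,5); WM=−∞
i=1 t=1 v=1: → [1,5); WM=-1
i=2 t=1 v=9: → [1,5); WM=-1
i=3 t=4 v=8: → [1,8); WM=2
i=4 t=5 v=6: → [1,9); WM=2
i=5 t=8 v=9: → [1,12); WM=6
i=6 t=9 v=1: → [1,13); WM=6
i=7 t=5 v=7: → [1,13); WM=7
i=8 t=16 v=3: → [16,20); WM=7
i=9 t=17 v=1: → [16,21); WM=15
i=10 t=19 v=4: → [16,23); WM=15
i=11 t=21 v=7: → [16,25); WM=19
i=12 t=21 v=7: → [16,25); WM=19
i=13 t=17 v=6: → [16,25); WM=19

[1,13)=5 [16,25)=5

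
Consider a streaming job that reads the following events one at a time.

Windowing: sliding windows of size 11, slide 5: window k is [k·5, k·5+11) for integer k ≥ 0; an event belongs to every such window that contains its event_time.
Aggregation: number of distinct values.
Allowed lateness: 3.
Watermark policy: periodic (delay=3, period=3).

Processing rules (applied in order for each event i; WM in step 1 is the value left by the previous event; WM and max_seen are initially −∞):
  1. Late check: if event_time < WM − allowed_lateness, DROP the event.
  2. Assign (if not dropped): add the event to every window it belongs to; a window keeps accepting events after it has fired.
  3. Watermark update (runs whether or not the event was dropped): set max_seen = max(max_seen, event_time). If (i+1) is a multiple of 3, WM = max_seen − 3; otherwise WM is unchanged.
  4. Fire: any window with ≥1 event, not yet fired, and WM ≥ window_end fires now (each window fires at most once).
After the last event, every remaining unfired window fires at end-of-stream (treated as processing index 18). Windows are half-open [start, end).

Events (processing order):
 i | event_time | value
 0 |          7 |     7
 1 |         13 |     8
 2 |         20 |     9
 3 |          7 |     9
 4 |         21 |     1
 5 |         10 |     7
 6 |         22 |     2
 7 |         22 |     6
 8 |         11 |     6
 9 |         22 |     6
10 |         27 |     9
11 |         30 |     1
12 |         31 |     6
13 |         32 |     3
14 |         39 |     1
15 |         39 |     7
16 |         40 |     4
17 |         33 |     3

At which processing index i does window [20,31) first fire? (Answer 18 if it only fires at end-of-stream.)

14

i=0 t=7 v=7: → [5,16),[0,11); WM=−∞
i=1 t=13 v=8: → [10,21),[5,16); WM=−∞
i=2 t=20 v=9: → [20,31),[15,26),[10,21); WM=17; [0,11) fires=1 [5,16) fires=2
i=3 t=7 v=9: DROP (t<17-3); WM=17
i=4 t=21 v=1: → [20,31),[15,26); WM=17
i=5 t=10 v=7: DROP (t<17-3); WM=18
i=6 t=22 v=2: → [20,31),[15,26); WM=18
i=7 t=22 v=6: → [20,31),[15,26); WM=18
i=8 t=11 v=6: DROP (t<18-3); WM=19
i=9 t=22 v=6: → [20,31),[15,26); WM=19
i=10 t=27 v=9: → [25,36),[20,31); WM=19
i=11 t=30 v=1: → [30,41),[25,36),[20,31); WM=27; [10,21) fires=2 [15,26) fires=4
i=12 t=31 v=6: → [30,41),[25,36); WM=27
i=13 t=32 v=3: → [30,41),[25,36); WM=27
i=14 t=39 v=1: → [35,46),[30,41); WM=36; [20,31) fires=4 [25,36) fires=4
i=15 t=39 v=7: → [35,46),[30,41); WM=36
i=16 t=40 v=4: → [40,51),[35,46),[30,41); WM=36
i=17 t=33 v=3: → [30,41),[25,36); WM=37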